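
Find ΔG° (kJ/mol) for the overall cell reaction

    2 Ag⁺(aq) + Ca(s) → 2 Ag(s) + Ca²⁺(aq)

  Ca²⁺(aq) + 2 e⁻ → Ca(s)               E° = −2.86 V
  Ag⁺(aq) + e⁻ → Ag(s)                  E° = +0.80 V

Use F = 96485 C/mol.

In the reaction as written Ag⁺(aq) is reduced, so the Ag⁺/Ag couple is the cathode and Ca²⁺/Ca is the anode.
E°cell = +0.80 − (−2.86) = +3.66 V; balancing electrons gives n = 2.
ΔG° = −nFE°cell = −(2)(96485)(+3.66) J/mol = −706 kJ/mol.

−706 kJ/mol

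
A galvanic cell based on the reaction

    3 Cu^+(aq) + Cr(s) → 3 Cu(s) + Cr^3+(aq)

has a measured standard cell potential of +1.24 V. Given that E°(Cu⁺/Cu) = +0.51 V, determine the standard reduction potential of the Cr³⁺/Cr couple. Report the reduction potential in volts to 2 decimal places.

−0.73 V

In the reaction as written the Cu⁺/Cu couple is reduced (cathode) and Cr³⁺/Cr is oxidized (anode), so E°cell = E°(Cu⁺/Cu) − E°(Cr³⁺/Cr).
E°(Cr³⁺/Cr) = E°(cathode) − E°cell = +0.51 − (+1.24) = −0.73 V.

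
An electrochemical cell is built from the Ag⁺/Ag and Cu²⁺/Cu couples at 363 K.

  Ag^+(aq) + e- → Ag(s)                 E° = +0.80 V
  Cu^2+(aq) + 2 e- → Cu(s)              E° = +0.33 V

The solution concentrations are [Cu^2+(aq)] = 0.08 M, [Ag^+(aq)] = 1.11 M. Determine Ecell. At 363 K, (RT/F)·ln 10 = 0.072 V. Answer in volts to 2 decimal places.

+0.51 V

Ag⁺/Ag is reduced (cathode, E° = +0.80 V) and Cu²⁺/Cu is oxidized (anode).
The standard potential is +0.80 − (+0.33) = +0.47 V and the balanced reaction transfers n = 2 electrons.
The balanced reaction is 2 Ag^+(aq) + Cu(s) → 2 Ag(s) + Cu^2+(aq), so Q = [Cu^2+(aq)] / [Ag^+(aq)]^2 = 0.0649 and log Q = −1.188.
By the Nernst equation, E = +0.47 − (0.072/2)·(−1.188) = +0.51 V.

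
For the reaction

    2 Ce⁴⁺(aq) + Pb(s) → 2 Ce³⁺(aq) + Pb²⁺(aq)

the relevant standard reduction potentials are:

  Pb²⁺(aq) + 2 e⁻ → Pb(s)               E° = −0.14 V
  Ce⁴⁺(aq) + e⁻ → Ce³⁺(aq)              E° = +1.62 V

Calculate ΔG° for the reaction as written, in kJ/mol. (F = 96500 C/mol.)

In the reaction as written Ce⁴⁺(aq) is reduced, so the Ce⁴⁺/Ce³⁺ couple is the cathode and Pb²⁺/Pb is the anode.
E°cell = +1.62 − (−0.14) = +1.76 V; balancing electrons gives n = 2.
ΔG° = −nFE°cell = −(2)(96500)(+1.76) J/mol = −340 kJ/mol.

−340 kJ/mol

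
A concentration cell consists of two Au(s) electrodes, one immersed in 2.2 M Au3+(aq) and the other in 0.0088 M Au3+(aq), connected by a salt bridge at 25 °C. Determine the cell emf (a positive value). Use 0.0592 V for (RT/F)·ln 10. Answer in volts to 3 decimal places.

0.047 V

For a concentration cell E°cell = 0, since both electrodes use the same couple.
The compartment with the higher Au3+(aq) concentration (2.2 M) acts as the cathode; ions are reduced there and produced at the dilute (0.0088 M) anode.
With n = 3, Ecell = −(0.0592/3)·log([dilute]/[conc]) = −(0.0592/3)·log(0.0088/2.2) = +0.047 V.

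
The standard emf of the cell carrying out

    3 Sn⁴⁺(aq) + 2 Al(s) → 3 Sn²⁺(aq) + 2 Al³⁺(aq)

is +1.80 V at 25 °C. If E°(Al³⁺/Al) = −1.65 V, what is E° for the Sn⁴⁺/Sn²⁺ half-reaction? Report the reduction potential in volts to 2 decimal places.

+0.15 V

In the reaction as written the Sn⁴⁺/Sn²⁺ couple is reduced (cathode) and Al³⁺/Al is oxidized (anode), so E°cell = E°(Sn⁴⁺/Sn²⁺) − E°(Al³⁺/Al).
E°(Sn⁴⁺/Sn²⁺) = E°cell + E°(anode) = +1.80 + (−1.65) = +0.15 V.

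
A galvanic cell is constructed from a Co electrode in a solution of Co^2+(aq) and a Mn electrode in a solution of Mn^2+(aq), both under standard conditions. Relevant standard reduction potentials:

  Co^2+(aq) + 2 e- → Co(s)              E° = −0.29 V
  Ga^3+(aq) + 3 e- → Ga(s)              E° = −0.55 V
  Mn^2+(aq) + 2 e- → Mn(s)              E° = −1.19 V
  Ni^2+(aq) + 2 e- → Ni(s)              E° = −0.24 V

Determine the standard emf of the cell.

The Co²⁺/Co couple has the higher E°, so Co ion is reduced (cathode) and Mn is oxidized (anode).
E°cell = E°(cathode) − E°(anode) = −0.29 − (−1.19) = +0.90 V.

+0.90 V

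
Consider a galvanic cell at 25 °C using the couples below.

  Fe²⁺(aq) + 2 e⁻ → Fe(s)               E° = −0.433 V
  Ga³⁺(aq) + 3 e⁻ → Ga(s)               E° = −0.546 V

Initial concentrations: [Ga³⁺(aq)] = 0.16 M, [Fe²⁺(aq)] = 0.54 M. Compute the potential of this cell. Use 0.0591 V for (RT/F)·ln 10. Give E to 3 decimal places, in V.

+0.121 V

Fe²⁺/Fe is reduced (cathode, E° = −0.433 V) and Ga³⁺/Ga is oxidized (anode).
E°cell = −0.433 − (−0.546) = +0.113 V, with n = 6 electrons transferred.
For the overall reaction 3 Fe²⁺(aq) + 2 Ga(s) → 3 Fe(s) + 2 Ga³⁺(aq), Q = [Ga³⁺(aq)]^2 / [Fe²⁺(aq)]^3 = 0.163, giving log Q = −0.789.
E = E° − (0.0591/n)·log Q = +0.113 − (0.0591/6)(−0.789) = +0.121 V.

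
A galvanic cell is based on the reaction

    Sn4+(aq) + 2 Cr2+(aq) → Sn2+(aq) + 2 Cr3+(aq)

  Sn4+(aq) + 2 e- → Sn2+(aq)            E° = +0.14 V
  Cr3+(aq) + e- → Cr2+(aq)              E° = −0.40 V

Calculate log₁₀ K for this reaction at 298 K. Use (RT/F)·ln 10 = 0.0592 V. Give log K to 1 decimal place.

log K = 18.2

The Sn⁴⁺/Sn²⁺ couple is reduced (cathode); E°cell = +0.14 − (−0.40) = +0.54 V with n = 2.
At equilibrium E = 0, so log K = nE°cell / 0.0592 = (2)(+0.54) / 0.0592 = 18.2.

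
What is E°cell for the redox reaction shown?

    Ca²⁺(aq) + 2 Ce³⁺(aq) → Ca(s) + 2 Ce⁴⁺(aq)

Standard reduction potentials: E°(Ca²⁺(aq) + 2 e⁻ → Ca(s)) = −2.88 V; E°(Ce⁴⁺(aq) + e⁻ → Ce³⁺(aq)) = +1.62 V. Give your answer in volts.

−4.50 V

In the reaction as written, Ca²⁺(aq) is reduced (cathode) and Ce⁴⁺(aq) is produced by oxidation at the anode.
E°cell = E°(cathode) − E°(anode) = −2.88 − (+1.62) = −4.50 V.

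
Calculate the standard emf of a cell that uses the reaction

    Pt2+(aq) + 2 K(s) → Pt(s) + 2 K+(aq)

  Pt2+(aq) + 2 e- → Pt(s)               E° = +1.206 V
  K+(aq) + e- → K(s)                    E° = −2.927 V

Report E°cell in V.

In the reaction as written, Pt2+(aq) is reduced (cathode) and K+(aq) is produced by oxidation at the anode.
E°cell = E°(cathode) − E°(anode) = +1.206 − (−2.927) = +4.133 V.

+4.133 V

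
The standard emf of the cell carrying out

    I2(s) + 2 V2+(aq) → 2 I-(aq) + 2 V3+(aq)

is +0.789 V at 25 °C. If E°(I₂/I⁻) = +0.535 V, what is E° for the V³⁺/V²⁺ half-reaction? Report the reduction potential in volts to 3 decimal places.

In the reaction as written the I₂/I⁻ couple is reduced (cathode) and V³⁺/V²⁺ is oxidized (anode), so E°cell = E°(I₂/I⁻) − E°(V³⁺/V²⁺).
E°(V³⁺/V²⁺) = E°(cathode) − E°cell = +0.535 − (+0.789) = −0.254 V.

−0.254 V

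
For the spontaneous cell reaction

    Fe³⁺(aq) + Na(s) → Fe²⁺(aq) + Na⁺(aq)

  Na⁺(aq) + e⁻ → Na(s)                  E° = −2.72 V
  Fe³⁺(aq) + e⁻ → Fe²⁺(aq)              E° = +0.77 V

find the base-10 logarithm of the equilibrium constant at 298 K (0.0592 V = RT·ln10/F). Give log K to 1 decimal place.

The Fe³⁺/Fe²⁺ couple is reduced (cathode); E°cell = +0.77 − (−2.72) = +3.49 V with n = 1.
At equilibrium E = 0, so log K = nE°cell / 0.0592 = (1)(+3.49) / 0.0592 = 59.0.

log K = 59.0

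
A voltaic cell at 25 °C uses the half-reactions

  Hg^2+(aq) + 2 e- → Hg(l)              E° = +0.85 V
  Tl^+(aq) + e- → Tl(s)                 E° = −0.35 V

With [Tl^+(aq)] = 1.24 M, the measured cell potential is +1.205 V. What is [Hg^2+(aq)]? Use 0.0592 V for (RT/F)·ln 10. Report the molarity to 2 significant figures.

2.3 M

The Hg²⁺/Hg couple has the larger reduction potential, so it is the cathode: E°cell = +0.85 − (−0.35) = +1.20 V and n = 2.
From the Nernst equation, log Q = n(E° − E)/0.0592 = 2·(+1.20 − (+1.205))/0.0592 = −0.169.
For Hg^2+(aq) + 2 Tl(s) → Hg(l) + 2 Tl^+(aq), the reaction quotient is Q = [Tl^+(aq)]^2 / [Hg^2+(aq)].
Solving for the unknown gives log [Hg^2+(aq)] = 0.356, so [Hg^2+(aq)] ≈ 2.3 M.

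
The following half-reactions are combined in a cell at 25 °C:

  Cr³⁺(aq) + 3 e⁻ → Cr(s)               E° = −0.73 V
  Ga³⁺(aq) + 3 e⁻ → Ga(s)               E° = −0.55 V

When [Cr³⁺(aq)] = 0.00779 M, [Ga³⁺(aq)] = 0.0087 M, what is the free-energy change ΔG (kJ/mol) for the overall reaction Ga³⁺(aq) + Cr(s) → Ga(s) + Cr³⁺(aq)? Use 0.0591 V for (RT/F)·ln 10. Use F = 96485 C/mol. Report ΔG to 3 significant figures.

With Ga³⁺/Ga reduced at the cathode, E°cell = −0.55 − (−0.73) = +0.18 V and n = 3.
Here Q = [Cr³⁺(aq)] / [Ga³⁺(aq)] = 0.895 (log Q = −0.048), giving E = +0.18 − (0.0591/3)·(−0.048) = +0.1809 V.
Finally ΔG = −nFE = −(3)(96485 C/mol)(+0.1809 V) = −52.4 kJ/mol.

−52.4 kJ/mol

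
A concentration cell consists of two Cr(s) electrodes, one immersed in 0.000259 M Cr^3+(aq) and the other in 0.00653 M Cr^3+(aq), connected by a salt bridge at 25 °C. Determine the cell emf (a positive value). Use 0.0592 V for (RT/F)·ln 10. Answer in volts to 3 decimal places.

0.028 V

For a concentration cell E°cell = 0, since both electrodes use the same couple.
The compartment with the higher Cr^3+(aq) concentration (0.00653 M) acts as the cathode; ions are reduced there and produced at the dilute (0.000259 M) anode.
With n = 3, Ecell = −(0.0592/3)·log([dilute]/[conc]) = −(0.0592/3)·log(0.000259/0.00653) = +0.028 V.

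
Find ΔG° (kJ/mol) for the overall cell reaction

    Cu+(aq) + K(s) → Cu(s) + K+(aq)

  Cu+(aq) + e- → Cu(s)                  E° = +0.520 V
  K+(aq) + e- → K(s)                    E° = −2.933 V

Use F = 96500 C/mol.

In the reaction as written Cu+(aq) is reduced, so the Cu⁺/Cu couple is the cathode and K⁺/K is the anode.
E°cell = +0.520 − (−2.933) = +3.453 V; balancing electrons gives n = 1.
ΔG° = −nFE°cell = −(1)(96500)(+3.453) J/mol = −333 kJ/mol.

−333 kJ/mol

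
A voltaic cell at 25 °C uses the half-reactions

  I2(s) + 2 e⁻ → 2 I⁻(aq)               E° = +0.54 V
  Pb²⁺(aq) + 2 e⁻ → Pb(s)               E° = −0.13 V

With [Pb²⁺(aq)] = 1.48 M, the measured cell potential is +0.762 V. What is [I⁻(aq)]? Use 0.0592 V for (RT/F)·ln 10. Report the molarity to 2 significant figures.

0.023 M

With I₂/I⁻ at the cathode and Pb²⁺/Pb at the anode, E°cell = +0.54 − (−0.13) = +0.67 V (n = 2).
Since E = E° − (0.0592/n)·log Q, log Q = n(E° − E)/0.0592 = −3.108.
For I2(s) + Pb(s) → 2 I⁻(aq) + Pb²⁺(aq), the reaction quotient is Q = [I⁻(aq)]^2·[Pb²⁺(aq)].
Substituting the known concentrations and solving, log [I⁻(aq)] = −1.639 and [I⁻(aq)] = 0.023 M.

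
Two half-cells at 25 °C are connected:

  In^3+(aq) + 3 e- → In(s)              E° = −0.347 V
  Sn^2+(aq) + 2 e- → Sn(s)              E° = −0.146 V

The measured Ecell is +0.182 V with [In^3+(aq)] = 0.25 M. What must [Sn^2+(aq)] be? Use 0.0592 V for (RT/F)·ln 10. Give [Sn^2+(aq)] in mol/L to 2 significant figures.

0.091 M

Sn²⁺/Sn is the cathode (higher E°); E°cell = −0.146 − (−0.347) = +0.201 V with n = 6.
From the Nernst equation, log Q = n(E° − E)/0.0592 = 6·(+0.201 − (+0.182))/0.0592 = 1.926.
The balanced reaction is 3 Sn^2+(aq) + 2 In(s) → 3 Sn(s) + 2 In^3+(aq), so Q = [In^3+(aq)]^2 / [Sn^2+(aq)]^3.
Substituting the known concentrations and solving, log [Sn^2+(aq)] = −1.043 and [Sn^2+(aq)] = 0.091 M.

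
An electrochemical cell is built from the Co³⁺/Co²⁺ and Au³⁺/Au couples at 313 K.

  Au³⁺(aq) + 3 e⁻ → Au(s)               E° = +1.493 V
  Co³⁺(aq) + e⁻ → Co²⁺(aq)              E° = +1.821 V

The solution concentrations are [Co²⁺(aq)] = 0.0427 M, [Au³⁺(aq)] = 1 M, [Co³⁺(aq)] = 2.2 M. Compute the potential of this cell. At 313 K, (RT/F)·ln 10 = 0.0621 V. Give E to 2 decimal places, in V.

+0.43 V

Since E°(Co³⁺/Co²⁺) > E°(Au³⁺/Au), Co³⁺/Co²⁺ serves as the cathode.
E°cell = E°cat − E°an = +1.821 − (+1.493) = +0.328 V; n = 3.
For the overall reaction 3 Co³⁺(aq) + Au(s) → 3 Co²⁺(aq) + Au³⁺(aq), Q = ([Co²⁺(aq)]^3·[Au³⁺(aq)]) / [Co³⁺(aq)]^3 = 7.31×10^−6, giving log Q = −5.136.
Applying E = E° − (RT ln10/nF)·log Q gives +0.328 − (0.0621/3)(−5.136) = +0.43 V.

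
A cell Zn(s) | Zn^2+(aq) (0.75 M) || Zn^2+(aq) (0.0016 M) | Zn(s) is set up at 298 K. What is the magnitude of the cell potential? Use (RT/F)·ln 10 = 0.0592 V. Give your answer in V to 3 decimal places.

0.079 V

For a concentration cell E°cell = 0, since both electrodes use the same couple.
The compartment with the higher Zn^2+(aq) concentration (0.75 M) acts as the cathode; ions are reduced there and produced at the dilute (0.0016 M) anode.
With n = 2, Ecell = −(0.0592/2)·log([dilute]/[conc]) = −(0.0592/2)·log(0.0016/0.75) = +0.079 V.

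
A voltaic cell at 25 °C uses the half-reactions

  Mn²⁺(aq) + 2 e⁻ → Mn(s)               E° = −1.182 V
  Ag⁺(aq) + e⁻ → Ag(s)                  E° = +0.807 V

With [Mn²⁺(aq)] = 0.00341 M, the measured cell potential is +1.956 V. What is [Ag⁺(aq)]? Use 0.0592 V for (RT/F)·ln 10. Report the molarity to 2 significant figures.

Ag⁺/Ag is the cathode (higher E°); E°cell = +0.807 − (−1.182) = +1.989 V with n = 2.
Rearranging E = E° − (0.0592/n)·log Q gives log Q = 2(+1.989 − (+1.956))/0.0592 = 1.115.
The balanced reaction is 2 Ag⁺(aq) + Mn(s) → 2 Ag(s) + Mn²⁺(aq), so Q = [Mn²⁺(aq)] / [Ag⁺(aq)]^2.
Solving for the unknown gives log [Ag⁺(aq)] = −1.791, so [Ag⁺(aq)] ≈ 0.016 M.

0.016 M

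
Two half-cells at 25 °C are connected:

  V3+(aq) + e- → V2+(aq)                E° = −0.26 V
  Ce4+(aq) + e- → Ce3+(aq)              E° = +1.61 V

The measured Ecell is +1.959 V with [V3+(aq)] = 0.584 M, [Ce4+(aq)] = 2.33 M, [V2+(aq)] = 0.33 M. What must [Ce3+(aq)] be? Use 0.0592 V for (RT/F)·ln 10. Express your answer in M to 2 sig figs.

0.041 M

Ce⁴⁺/Ce³⁺ is the cathode (higher E°); E°cell = +1.61 − (−0.26) = +1.87 V with n = 1.
Since E = E° − (0.0592/n)·log Q, log Q = n(E° − E)/0.0592 = −1.503.
For Ce4+(aq) + V2+(aq) → Ce3+(aq) + V3+(aq), the reaction quotient is Q = ([Ce3+(aq)]·[V3+(aq)]) / ([Ce4+(aq)]·[V2+(aq)]).
Substituting the known concentrations and solving, log [Ce3+(aq)] = −1.384 and [Ce3+(aq)] = 0.041 M.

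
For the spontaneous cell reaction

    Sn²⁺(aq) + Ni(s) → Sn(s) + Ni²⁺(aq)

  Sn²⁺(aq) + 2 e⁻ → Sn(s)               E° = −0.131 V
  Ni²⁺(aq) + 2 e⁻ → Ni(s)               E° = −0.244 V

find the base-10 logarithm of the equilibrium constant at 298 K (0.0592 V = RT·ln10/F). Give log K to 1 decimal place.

log K = 3.8

The Sn²⁺/Sn couple is reduced (cathode); E°cell = −0.131 − (−0.244) = +0.113 V with n = 2.
At equilibrium E = 0, so log K = nE°cell / 0.0592 = (2)(+0.113) / 0.0592 = 3.8.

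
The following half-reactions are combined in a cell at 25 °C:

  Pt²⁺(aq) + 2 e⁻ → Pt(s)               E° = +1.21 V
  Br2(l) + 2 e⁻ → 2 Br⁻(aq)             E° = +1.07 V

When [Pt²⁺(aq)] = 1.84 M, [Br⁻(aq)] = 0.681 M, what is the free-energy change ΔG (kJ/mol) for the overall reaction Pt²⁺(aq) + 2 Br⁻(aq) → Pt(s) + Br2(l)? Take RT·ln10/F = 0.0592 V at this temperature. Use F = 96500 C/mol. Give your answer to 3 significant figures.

With Pt²⁺/Pt reduced at the cathode, E°cell = +1.21 − (+1.07) = +0.14 V and n = 2.
The reaction quotient is 1 / ([Pt²⁺(aq)]·[Br⁻(aq)]^2) = 1.17; by Nernst, E = +0.14 − (0.0592/2)(0.069) = +0.1380 V.
Then ΔG = −nFE = −2 × 96500 × +0.1380 J/mol = −26.6 kJ/mol.

−26.6 kJ/mol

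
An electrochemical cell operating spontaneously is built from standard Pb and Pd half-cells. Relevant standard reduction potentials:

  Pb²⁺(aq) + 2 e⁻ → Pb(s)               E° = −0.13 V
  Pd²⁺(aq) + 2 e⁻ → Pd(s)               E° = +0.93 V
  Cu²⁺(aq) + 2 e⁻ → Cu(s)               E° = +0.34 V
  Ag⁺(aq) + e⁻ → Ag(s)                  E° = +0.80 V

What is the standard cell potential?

The Pd²⁺/Pd couple has the higher E°, so Pd ion is reduced (cathode) and Pb is oxidized (anode).
E°cell = E°(cathode) − E°(anode) = +0.93 − (−0.13) = +1.06 V.

+1.06 V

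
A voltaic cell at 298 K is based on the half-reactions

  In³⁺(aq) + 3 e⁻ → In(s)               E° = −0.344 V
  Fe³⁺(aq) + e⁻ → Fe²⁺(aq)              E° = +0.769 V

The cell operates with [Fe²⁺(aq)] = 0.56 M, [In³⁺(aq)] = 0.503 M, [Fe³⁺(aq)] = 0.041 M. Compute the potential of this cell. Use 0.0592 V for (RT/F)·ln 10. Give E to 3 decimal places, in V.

+1.052 V

The Fe³⁺/Fe²⁺ couple has the more positive E°, so it is the cathode; In³⁺/In is the anode.
The standard potential is +0.769 − (−0.344) = +1.113 V and the balanced reaction transfers n = 3 electrons.
The balanced reaction is 3 Fe³⁺(aq) + In(s) → 3 Fe²⁺(aq) + In³⁺(aq), so Q = ([Fe²⁺(aq)]^3·[In³⁺(aq)]) / [Fe³⁺(aq)]^3 = 1.28×10^3 and log Q = 3.108.
E = E° − (0.0592/n)·log Q = +1.113 − (0.0592/3)(3.108) = +1.052 V.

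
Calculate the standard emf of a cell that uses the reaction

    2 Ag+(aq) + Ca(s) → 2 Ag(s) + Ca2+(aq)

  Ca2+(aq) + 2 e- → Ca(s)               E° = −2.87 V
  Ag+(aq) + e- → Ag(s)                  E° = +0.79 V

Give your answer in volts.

In the reaction as written, Ag+(aq) is reduced (cathode) and Ca2+(aq) is produced by oxidation at the anode.
E°cell = E°(cathode) − E°(anode) = +0.79 − (−2.87) = +3.66 V.
The positive value indicates the reaction is spontaneous as written.

+3.66 V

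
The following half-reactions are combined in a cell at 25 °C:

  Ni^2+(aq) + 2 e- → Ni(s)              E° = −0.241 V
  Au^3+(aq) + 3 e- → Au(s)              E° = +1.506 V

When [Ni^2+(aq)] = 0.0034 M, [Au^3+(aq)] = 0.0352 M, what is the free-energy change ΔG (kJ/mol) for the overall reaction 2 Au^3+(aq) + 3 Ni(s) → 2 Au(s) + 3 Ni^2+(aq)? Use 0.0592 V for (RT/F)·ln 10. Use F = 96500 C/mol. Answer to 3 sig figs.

−1040 kJ/mol

The standard cell potential is +1.506 − (−0.241) = +1.747 V, with n = 6 electrons in the balanced equation.
The reaction quotient is [Ni^2+(aq)]^3 / [Au^3+(aq)]^2 = 3.17×10^−5; by Nernst, E = +1.747 − (0.0592/6)(−4.499) = +1.7914 V.
ΔG = −nFE = −(6)(96500)(+1.7914) J/mol = −1040 kJ/mol.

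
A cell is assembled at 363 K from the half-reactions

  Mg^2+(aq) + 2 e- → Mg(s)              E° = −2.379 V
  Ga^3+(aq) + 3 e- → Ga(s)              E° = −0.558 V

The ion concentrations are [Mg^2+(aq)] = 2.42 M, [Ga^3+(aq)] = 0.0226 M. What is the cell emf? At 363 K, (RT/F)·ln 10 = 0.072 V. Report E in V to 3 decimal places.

Ga³⁺/Ga is reduced (cathode, E° = −0.558 V) and Mg²⁺/Mg is oxidized (anode).
The standard potential is −0.558 − (−2.379) = +1.821 V and the balanced reaction transfers n = 6 electrons.
The balanced reaction is 2 Ga^3+(aq) + 3 Mg(s) → 2 Ga(s) + 3 Mg^2+(aq), so Q = [Mg^2+(aq)]^3 / [Ga^3+(aq)]^2 = 2.77×10^4 and log Q = 4.443.
By the Nernst equation, E = +1.821 − (0.072/6)·(4.443) = +1.768 V.

+1.768 V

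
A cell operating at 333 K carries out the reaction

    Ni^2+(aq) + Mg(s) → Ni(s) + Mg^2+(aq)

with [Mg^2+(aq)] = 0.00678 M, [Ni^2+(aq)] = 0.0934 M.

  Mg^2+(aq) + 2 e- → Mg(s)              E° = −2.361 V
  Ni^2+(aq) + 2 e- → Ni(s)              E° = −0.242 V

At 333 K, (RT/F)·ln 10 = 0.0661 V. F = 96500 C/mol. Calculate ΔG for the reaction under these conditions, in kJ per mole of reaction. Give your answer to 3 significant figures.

With Ni²⁺/Ni reduced at the cathode, E°cell = −0.242 − (−2.361) = +2.119 V and n = 2.
Q = [Mg^2+(aq)] / [Ni^2+(aq)] = 0.0726, so log Q = −1.139 and E = +2.119 − (0.0661/2)(−1.139) = +2.1566 V.
ΔG = −nFE = −(2)(96500)(+2.1566) J/mol = −416 kJ/mol.

−416 kJ/mol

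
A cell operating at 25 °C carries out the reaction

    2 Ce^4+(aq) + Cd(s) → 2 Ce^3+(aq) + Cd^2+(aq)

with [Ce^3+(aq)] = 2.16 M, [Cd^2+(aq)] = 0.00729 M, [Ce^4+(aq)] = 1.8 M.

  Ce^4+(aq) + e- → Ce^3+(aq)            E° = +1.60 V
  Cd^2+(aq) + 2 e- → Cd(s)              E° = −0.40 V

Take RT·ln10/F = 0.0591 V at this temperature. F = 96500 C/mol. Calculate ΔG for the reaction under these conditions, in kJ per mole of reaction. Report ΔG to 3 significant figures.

With Ce⁴⁺/Ce³⁺ reduced at the cathode, E°cell = +1.60 − (−0.40) = +2.00 V and n = 2.
The reaction quotient is ([Ce^3+(aq)]^2·[Cd^2+(aq)]) / [Ce^4+(aq)]^2 = 0.0105; by Nernst, E = +2.00 − (0.0591/2)(−1.979) = +2.0585 V.
ΔG = −nFE = −(2)(96500)(+2.0585) J/mol = −397 kJ/mol.

−397 kJ/mol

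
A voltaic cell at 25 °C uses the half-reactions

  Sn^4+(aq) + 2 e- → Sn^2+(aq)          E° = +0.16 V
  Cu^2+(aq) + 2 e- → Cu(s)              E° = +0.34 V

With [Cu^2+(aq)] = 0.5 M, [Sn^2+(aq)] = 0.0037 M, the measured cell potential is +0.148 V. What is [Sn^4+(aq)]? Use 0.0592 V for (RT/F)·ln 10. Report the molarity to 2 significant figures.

With Cu²⁺/Cu at the cathode and Sn⁴⁺/Sn²⁺ at the anode, E°cell = +0.34 − (+0.16) = +0.18 V (n = 2).
Rearranging E = E° − (0.0592/n)·log Q gives log Q = 2(+0.18 − (+0.148))/0.0592 = 1.081.
Balancing electrons gives Cu^2+(aq) + Sn^2+(aq) → Cu(s) + Sn^4+(aq); thus Q = [Sn^4+(aq)] / ([Cu^2+(aq)]·[Sn^2+(aq)]).
Substituting the known concentrations and solving, log [Sn^4+(aq)] = −1.652 and [Sn^4+(aq)] = 0.022 M.

0.022 M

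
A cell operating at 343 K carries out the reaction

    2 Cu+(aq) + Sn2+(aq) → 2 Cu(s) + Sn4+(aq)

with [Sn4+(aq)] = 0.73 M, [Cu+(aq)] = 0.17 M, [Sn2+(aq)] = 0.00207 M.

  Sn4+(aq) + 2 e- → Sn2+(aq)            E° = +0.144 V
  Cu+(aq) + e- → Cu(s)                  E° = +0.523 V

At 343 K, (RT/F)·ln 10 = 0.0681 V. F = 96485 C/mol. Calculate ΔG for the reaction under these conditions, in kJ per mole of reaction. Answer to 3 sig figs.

−46.3 kJ/mol

With Cu⁺/Cu reduced at the cathode, E°cell = +0.523 − (+0.144) = +0.379 V and n = 2.
Q = [Sn4+(aq)] / ([Cu+(aq)]^2·[Sn2+(aq)]) = 1.22×10^4, so log Q = 4.086 and E = +0.379 − (0.0681/2)(4.086) = +0.2399 V.
Then ΔG = −nFE = −2 × 96485 × +0.2399 J/mol = −46.3 kJ/mol.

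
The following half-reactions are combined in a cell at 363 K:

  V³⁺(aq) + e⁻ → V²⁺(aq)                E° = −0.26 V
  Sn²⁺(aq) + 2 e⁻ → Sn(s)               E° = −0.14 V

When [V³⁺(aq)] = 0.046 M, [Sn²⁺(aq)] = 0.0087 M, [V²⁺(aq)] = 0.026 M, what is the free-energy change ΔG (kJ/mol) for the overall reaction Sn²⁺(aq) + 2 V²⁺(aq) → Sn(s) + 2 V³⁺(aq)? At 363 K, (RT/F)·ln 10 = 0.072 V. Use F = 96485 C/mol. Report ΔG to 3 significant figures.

−5.40 kJ/mol

E°cell = −0.14 − (−0.26) = +0.12 V; the balanced reaction transfers n = 2 electrons.
The reaction quotient is [V³⁺(aq)]^2 / ([Sn²⁺(aq)]·[V²⁺(aq)]^2) = 360; by Nernst, E = +0.12 − (0.072/2)(2.556) = +0.0280 V.
ΔG = −nFE = −(2)(96485)(+0.0280) J/mol = −5.40 kJ/mol.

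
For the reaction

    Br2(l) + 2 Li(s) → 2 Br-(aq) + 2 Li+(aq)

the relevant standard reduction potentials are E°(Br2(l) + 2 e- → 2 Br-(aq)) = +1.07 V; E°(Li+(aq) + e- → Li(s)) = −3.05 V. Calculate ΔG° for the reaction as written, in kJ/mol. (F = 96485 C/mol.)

In the reaction as written Br2(l) is reduced, so the Br₂/Br⁻ couple is the cathode and Li⁺/Li is the anode.
E°cell = +1.07 − (−3.05) = +4.12 V; balancing electrons gives n = 2.
ΔG° = −nFE°cell = −(2)(96485)(+4.12) J/mol = −795 kJ/mol.

−795 kJ/mol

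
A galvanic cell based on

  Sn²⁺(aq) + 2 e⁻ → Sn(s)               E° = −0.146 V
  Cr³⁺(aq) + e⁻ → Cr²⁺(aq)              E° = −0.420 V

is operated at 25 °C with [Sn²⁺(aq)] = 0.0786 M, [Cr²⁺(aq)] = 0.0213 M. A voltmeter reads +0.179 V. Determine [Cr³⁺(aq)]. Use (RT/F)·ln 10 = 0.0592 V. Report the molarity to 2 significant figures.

0.24 M

The Sn²⁺/Sn couple has the larger reduction potential, so it is the cathode: E°cell = −0.146 − (−0.420) = +0.274 V and n = 2.
Rearranging E = E° − (0.0592/n)·log Q gives log Q = 2(+0.274 − (+0.179))/0.0592 = 3.209.
Balancing electrons gives Sn²⁺(aq) + 2 Cr²⁺(aq) → Sn(s) + 2 Cr³⁺(aq); thus Q = [Cr³⁺(aq)]^2 / ([Sn²⁺(aq)]·[Cr²⁺(aq)]^2).
Solving for the unknown gives log [Cr³⁺(aq)] = −0.619, so [Cr³⁺(aq)] ≈ 0.24 M.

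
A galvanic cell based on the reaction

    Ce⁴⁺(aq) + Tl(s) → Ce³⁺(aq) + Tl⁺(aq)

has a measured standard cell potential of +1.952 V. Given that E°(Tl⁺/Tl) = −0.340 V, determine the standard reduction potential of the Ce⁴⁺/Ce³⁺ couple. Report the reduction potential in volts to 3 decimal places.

In the reaction as written the Ce⁴⁺/Ce³⁺ couple is reduced (cathode) and Tl⁺/Tl is oxidized (anode), so E°cell = E°(Ce⁴⁺/Ce³⁺) − E°(Tl⁺/Tl).
E°(Ce⁴⁺/Ce³⁺) = E°cell + E°(anode) = +1.952 + (−0.340) = +1.612 V.

+1.612 V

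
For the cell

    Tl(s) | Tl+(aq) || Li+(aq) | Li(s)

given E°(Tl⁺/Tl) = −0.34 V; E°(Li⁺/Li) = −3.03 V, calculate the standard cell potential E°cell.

−2.69 V

By convention the left-hand electrode in cell notation is the anode (oxidation) and the right-hand electrode is the cathode (reduction).
E°cell = E°(right) − E°(left) = −3.03 − (−0.34) = −2.69 V.
The negative sign shows that, as written, the cell would require an external voltage to drive the reaction.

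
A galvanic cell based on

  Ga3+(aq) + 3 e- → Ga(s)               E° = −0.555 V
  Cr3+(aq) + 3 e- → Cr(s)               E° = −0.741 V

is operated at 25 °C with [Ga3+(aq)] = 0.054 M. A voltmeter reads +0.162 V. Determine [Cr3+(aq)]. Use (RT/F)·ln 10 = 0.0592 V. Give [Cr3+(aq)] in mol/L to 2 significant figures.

With Ga³⁺/Ga at the cathode and Cr³⁺/Cr at the anode, E°cell = −0.555 − (−0.741) = +0.186 V (n = 3).
Since E = E° − (0.0592/n)·log Q, log Q = n(E° − E)/0.0592 = 1.216.
Balancing electrons gives Ga3+(aq) + Cr(s) → Ga(s) + Cr3+(aq); thus Q = [Cr3+(aq)] / [Ga3+(aq)].
Solving for the unknown gives log [Cr3+(aq)] = −0.052, so [Cr3+(aq)] ≈ 0.89 M.

0.89 M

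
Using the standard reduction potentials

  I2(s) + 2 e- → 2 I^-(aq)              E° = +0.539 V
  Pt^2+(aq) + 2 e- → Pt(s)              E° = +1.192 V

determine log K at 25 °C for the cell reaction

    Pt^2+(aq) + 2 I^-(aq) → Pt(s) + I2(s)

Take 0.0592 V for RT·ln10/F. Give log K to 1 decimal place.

log K = 22.1

The Pt²⁺/Pt couple is reduced (cathode); E°cell = +1.192 − (+0.539) = +0.653 V with n = 2.
At equilibrium E = 0, so log K = nE°cell / 0.0592 = (2)(+0.653) / 0.0592 = 22.1.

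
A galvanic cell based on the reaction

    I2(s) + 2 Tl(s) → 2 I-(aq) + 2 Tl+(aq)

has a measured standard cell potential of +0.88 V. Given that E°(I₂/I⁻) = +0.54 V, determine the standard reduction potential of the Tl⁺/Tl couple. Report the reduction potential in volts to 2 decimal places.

−0.34 V

In the reaction as written the I₂/I⁻ couple is reduced (cathode) and Tl⁺/Tl is oxidized (anode), so E°cell = E°(I₂/I⁻) − E°(Tl⁺/Tl).
E°(Tl⁺/Tl) = E°(cathode) − E°cell = +0.54 − (+0.88) = −0.34 V.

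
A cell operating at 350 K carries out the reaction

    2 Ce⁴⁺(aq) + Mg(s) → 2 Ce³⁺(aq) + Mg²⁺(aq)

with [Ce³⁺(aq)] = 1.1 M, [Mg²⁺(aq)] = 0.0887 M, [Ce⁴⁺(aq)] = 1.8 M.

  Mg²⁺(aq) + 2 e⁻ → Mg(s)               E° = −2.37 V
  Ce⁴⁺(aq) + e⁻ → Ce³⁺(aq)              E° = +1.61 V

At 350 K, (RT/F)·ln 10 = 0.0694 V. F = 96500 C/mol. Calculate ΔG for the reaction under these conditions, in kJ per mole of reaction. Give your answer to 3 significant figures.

The standard cell potential is +1.61 − (−2.37) = +3.98 V, with n = 2 electrons in the balanced equation.
Q = ([Ce³⁺(aq)]^2·[Mg²⁺(aq)]) / [Ce⁴⁺(aq)]^2 = 0.0331, so log Q = −1.480 and E = +3.98 − (0.0694/2)(−1.480) = +4.0314 V.
ΔG = −nFE = −(2)(96500)(+4.0314) J/mol = −778 kJ/mol.

−778 kJ/mol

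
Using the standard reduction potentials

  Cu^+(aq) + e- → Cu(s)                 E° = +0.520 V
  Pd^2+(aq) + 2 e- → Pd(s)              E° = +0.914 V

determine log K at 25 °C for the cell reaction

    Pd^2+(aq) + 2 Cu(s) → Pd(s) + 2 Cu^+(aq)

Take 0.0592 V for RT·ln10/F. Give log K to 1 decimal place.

log K = 13.3

The Pd²⁺/Pd couple is reduced (cathode); E°cell = +0.914 − (+0.520) = +0.394 V with n = 2.
At equilibrium E = 0, so log K = nE°cell / 0.0592 = (2)(+0.394) / 0.0592 = 13.3.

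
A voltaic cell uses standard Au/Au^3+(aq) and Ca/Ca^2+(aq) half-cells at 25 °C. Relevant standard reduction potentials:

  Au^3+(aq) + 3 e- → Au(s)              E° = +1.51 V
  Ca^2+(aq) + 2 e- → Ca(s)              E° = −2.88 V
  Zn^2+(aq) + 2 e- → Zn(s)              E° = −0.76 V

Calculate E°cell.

The Au³⁺/Au couple has the higher E°, so Au ion is reduced (cathode) and Ca is oxidized (anode).
E°cell = E°(cathode) − E°(anode) = +1.51 − (−2.88) = +4.39 V.

+4.39 V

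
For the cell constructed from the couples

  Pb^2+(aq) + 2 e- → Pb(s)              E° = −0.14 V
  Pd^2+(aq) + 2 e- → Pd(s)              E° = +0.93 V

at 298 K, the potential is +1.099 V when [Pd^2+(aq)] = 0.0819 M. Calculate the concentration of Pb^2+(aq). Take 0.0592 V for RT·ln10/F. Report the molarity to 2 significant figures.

The Pd²⁺/Pd couple has the larger reduction potential, so it is the cathode: E°cell = +0.93 − (−0.14) = +1.07 V and n = 2.
Since E = E° − (0.0592/n)·log Q, log Q = n(E° − E)/0.0592 = −0.980.
The balanced reaction is Pd^2+(aq) + Pb(s) → Pd(s) + Pb^2+(aq), so Q = [Pb^2+(aq)] / [Pd^2+(aq)].
Solving for the unknown gives log [Pb^2+(aq)] = −2.067, so [Pb^2+(aq)] ≈ 0.0086 M.

0.0086 M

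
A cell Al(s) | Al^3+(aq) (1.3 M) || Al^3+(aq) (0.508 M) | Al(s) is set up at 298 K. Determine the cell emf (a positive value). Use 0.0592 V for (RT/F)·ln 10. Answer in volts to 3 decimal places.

For a concentration cell E°cell = 0, since both electrodes use the same couple.
The compartment with the higher Al^3+(aq) concentration (1.3 M) acts as the cathode; ions are reduced there and produced at the dilute (0.508 M) anode.
With n = 3, Ecell = −(0.0592/3)·log([dilute]/[conc]) = −(0.0592/3)·log(0.508/1.3) = +0.008 V.

0.008 V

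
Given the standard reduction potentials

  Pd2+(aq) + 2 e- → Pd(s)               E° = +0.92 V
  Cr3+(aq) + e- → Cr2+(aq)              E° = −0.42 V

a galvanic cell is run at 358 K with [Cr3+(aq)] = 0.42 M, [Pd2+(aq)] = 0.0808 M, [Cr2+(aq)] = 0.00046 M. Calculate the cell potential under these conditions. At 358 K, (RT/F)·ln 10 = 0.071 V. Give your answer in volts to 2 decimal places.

Since E°(Pd²⁺/Pd) > E°(Cr³⁺/Cr²⁺), Pd²⁺/Pd serves as the cathode.
The standard potential is +0.92 − (−0.42) = +1.34 V and the balanced reaction transfers n = 2 electrons.
For the overall reaction Pd2+(aq) + 2 Cr2+(aq) → Pd(s) + 2 Cr3+(aq), Q = [Cr3+(aq)]^2 / ([Pd2+(aq)]·[Cr2+(aq)]^2) = 1.03×10^7, giving log Q = 7.014.
By the Nernst equation, E = +1.34 − (0.071/2)·(7.014) = +1.09 V.

+1.09 V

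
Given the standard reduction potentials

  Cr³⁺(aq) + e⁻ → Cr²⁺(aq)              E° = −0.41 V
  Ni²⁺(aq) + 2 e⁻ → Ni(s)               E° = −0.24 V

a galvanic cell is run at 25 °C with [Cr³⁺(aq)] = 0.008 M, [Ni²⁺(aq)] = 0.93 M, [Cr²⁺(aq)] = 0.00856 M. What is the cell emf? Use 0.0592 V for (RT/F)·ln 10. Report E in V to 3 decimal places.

Since E°(Ni²⁺/Ni) > E°(Cr³⁺/Cr²⁺), Ni²⁺/Ni serves as the cathode.
E°cell = −0.24 − (−0.41) = +0.17 V, with n = 2 electrons transferred.
Balancing gives Ni²⁺(aq) + 2 Cr²⁺(aq) → Ni(s) + 2 Cr³⁺(aq); hence Q = [Cr³⁺(aq)]^2 / ([Ni²⁺(aq)]·[Cr²⁺(aq)]^2) = 0.939 (log Q = −0.027).
Applying E = E° − (RT ln10/nF)·log Q gives +0.17 − (0.0592/2)(−0.027) = +0.171 V.

+0.171 V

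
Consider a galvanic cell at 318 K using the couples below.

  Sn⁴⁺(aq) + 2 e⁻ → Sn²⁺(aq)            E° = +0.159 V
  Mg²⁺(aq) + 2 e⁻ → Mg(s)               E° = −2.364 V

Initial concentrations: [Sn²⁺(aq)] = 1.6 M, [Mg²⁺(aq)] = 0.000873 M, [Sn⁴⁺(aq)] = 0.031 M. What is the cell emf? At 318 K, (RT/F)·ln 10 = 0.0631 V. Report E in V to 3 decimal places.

Sn⁴⁺/Sn²⁺ is reduced (cathode, E° = +0.159 V) and Mg²⁺/Mg is oxidized (anode).
E°cell = E°cat − E°an = +0.159 − (−2.364) = +2.523 V; n = 2.
Balancing gives Sn⁴⁺(aq) + Mg(s) → Sn²⁺(aq) + Mg²⁺(aq); hence Q = ([Sn²⁺(aq)]·[Mg²⁺(aq)]) / [Sn⁴⁺(aq)] = 0.0451 (log Q = −1.346).
Applying E = E° − (RT ln10/nF)·log Q gives +2.523 − (0.0631/2)(−1.346) = +2.565 V.

+2.565 V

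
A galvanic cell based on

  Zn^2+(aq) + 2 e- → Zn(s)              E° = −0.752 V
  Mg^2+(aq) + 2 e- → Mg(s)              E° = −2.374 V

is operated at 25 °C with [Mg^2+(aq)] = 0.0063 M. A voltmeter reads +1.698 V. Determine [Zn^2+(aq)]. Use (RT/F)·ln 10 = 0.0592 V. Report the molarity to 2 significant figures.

2.3 M

With Zn²⁺/Zn at the cathode and Mg²⁺/Mg at the anode, E°cell = −0.752 − (−2.374) = +1.622 V (n = 2).
Rearranging E = E° − (0.0592/n)·log Q gives log Q = 2(+1.622 − (+1.698))/0.0592 = −2.568.
Balancing electrons gives Zn^2+(aq) + Mg(s) → Zn(s) + Mg^2+(aq); thus Q = [Mg^2+(aq)] / [Zn^2+(aq)].
Isolating [Zn^2+(aq)] in Q = 10^{−2.568} yields log [Zn^2+(aq)] = 0.367, i.e. 2.3 M.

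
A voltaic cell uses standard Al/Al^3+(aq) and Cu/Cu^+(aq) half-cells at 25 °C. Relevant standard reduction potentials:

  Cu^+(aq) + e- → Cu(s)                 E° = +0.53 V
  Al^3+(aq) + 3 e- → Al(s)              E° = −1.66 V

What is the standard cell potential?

+2.19 V

The Cu⁺/Cu couple has the higher E°, so Cu ion is reduced (cathode) and Al is oxidized (anode).
E°cell = E°(cathode) − E°(anode) = +0.53 − (−1.66) = +2.19 V.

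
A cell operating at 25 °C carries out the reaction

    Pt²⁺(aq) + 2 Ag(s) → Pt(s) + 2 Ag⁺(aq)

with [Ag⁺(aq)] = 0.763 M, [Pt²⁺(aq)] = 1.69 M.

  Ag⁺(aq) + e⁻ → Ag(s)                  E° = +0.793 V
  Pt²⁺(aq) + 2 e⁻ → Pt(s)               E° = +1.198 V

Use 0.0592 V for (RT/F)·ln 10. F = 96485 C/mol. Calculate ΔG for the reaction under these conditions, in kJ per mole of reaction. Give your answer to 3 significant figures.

With Pt²⁺/Pt reduced at the cathode, E°cell = +1.198 − (+0.793) = +0.405 V and n = 2.
Here Q = [Ag⁺(aq)]^2 / [Pt²⁺(aq)] = 0.344 (log Q = −0.463), giving E = +0.405 − (0.0592/2)·(−0.463) = +0.4187 V.
Then ΔG = −nFE = −2 × 96485 × +0.4187 J/mol = −80.8 kJ/mol.

−80.8 kJ/mol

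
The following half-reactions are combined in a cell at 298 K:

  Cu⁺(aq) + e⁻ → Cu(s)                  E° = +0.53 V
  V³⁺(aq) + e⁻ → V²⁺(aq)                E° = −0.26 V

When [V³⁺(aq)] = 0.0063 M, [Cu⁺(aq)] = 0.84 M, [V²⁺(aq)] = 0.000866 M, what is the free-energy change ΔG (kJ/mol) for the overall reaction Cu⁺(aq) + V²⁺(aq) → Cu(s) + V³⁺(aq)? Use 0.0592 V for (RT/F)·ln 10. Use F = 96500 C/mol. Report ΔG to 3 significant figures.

−70.9 kJ/mol

The standard cell potential is +0.53 − (−0.26) = +0.79 V, with n = 1 electron in the balanced equation.
Here Q = [V³⁺(aq)] / ([Cu⁺(aq)]·[V²⁺(aq)]) = 8.66 (log Q = 0.938), giving E = +0.79 − (0.0592/1)·(0.938) = +0.7345 V.
Then ΔG = −nFE = −1 × 96500 × +0.7345 J/mol = −70.9 kJ/mol.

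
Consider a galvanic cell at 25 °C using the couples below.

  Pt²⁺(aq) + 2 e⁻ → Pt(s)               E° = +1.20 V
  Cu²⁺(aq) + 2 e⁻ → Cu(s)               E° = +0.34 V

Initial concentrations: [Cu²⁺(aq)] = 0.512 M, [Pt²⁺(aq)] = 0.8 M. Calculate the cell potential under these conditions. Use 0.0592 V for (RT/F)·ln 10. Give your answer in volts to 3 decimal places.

The Pt²⁺/Pt couple has the more positive E°, so it is the cathode; Cu²⁺/Cu is the anode.
E°cell = E°cat − E°an = +1.20 − (+0.34) = +0.86 V; n = 2.
Balancing gives Pt²⁺(aq) + Cu(s) → Pt(s) + Cu²⁺(aq); hence Q = [Cu²⁺(aq)] / [Pt²⁺(aq)] = 0.64 (log Q = −0.194).
Applying E = E° − (RT ln10/nF)·log Q gives +0.86 − (0.0592/2)(−0.194) = +0.866 V.

+0.866 V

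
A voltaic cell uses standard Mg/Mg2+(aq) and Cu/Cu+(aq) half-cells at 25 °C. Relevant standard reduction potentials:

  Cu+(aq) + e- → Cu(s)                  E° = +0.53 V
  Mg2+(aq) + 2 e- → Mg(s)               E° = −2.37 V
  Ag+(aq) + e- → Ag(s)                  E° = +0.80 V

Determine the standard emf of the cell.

Of the two couples in this cell, the one with the more positive reduction potential is reduced at the cathode: here that is Cu⁺/Cu (+0.53 V); Mg²⁺/Mg (−2.37 V) is the anode.
E°cell = E°(cathode) − E°(anode) = +0.53 − (−2.37) = +2.90 V.

+2.90 V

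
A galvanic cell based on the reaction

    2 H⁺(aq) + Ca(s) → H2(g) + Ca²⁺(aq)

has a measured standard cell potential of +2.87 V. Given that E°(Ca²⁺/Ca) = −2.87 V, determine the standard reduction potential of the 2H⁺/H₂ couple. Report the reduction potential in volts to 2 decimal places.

+0.00 V

In the reaction as written the 2H⁺/H₂ couple is reduced (cathode) and Ca²⁺/Ca is oxidized (anode), so E°cell = E°(2H⁺/H₂) − E°(Ca²⁺/Ca).
E°(2H⁺/H₂) = E°cell + E°(anode) = +2.87 + (−2.87) = +0.00 V.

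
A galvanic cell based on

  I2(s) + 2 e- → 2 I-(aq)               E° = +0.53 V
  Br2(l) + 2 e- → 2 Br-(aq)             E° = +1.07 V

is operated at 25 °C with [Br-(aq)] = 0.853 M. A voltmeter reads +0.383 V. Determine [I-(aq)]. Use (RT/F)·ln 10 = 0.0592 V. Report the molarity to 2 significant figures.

0.0019 M

Br₂/Br⁻ is the cathode (higher E°); E°cell = +1.07 − (+0.53) = +0.54 V with n = 2.
Rearranging E = E° − (0.0592/n)·log Q gives log Q = 2(+0.54 − (+0.383))/0.0592 = 5.304.
For Br2(l) + 2 I-(aq) → 2 Br-(aq) + I2(s), the reaction quotient is Q = [Br-(aq)]^2 / [I-(aq)]^2.
Isolating [I-(aq)] in Q = 10^{5.304} yields log [I-(aq)] = −2.721, i.e. 0.0019 M.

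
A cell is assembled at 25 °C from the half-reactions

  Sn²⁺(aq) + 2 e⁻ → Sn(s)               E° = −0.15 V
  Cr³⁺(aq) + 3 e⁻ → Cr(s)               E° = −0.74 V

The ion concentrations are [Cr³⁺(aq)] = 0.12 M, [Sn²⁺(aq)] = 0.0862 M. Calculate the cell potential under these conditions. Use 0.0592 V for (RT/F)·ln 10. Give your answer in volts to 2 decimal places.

+0.58 V

The Sn²⁺/Sn couple has the more positive E°, so it is the cathode; Cr³⁺/Cr is the anode.
The standard potential is −0.15 − (−0.74) = +0.59 V and the balanced reaction transfers n = 6 electrons.
For the overall reaction 3 Sn²⁺(aq) + 2 Cr(s) → 3 Sn(s) + 2 Cr³⁺(aq), Q = [Cr³⁺(aq)]^2 / [Sn²⁺(aq)]^3 = 22.5, giving log Q = 1.352.
E = E° − (0.0592/n)·log Q = +0.59 − (0.0592/6)(1.352) = +0.58 V.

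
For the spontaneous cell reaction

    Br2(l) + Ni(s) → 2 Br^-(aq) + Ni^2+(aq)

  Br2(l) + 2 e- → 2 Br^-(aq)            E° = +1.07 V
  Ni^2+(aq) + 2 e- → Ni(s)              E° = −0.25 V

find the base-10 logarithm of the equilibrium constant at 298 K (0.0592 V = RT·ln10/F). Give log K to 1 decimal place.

log K = 44.6

The Br₂/Br⁻ couple is reduced (cathode); E°cell = +1.07 − (−0.25) = +1.32 V with n = 2.
At equilibrium E = 0, so log K = nE°cell / 0.0592 = (2)(+1.32) / 0.0592 = 44.6.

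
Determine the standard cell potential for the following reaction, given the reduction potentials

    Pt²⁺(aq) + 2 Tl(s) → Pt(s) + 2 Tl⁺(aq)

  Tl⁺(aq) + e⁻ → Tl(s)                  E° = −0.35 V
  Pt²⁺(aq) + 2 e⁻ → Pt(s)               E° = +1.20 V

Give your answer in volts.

+1.55 V

Pt²⁺(aq) gains electrons, so the Pt²⁺/Pt couple is the cathode; the Tl⁺/Tl couple is the anode.
E°cell = E°(cathode) − E°(anode) = +1.20 − (−0.35) = +1.55 V.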